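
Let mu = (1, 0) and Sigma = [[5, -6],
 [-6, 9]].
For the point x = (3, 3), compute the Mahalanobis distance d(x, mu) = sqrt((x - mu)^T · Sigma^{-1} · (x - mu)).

Step 1 — centre the observation: (x - mu) = (2, 3).

Step 2 — invert Sigma. det(Sigma) = 5·9 - (-6)² = 9.
  Sigma^{-1} = (1/det) · [[d, -b], [-b, a]] = [[1, 0.6667],
 [0.6667, 0.5556]].

Step 3 — form the quadratic (x - mu)^T · Sigma^{-1} · (x - mu):
  Sigma^{-1} · (x - mu) = (4, 3).
  (x - mu)^T · [Sigma^{-1} · (x - mu)] = (2)·(4) + (3)·(3) = 17.

Step 4 — take square root: d = √(17) ≈ 4.1231.

d(x, mu) = √(17) ≈ 4.1231


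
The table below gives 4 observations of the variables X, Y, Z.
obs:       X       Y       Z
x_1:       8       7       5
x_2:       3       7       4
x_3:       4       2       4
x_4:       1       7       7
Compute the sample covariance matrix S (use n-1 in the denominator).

Step 1 — column means:
  mean(X) = (8 + 3 + 4 + 1) / 4 = 16/4 = 4
  mean(Y) = (7 + 7 + 2 + 7) / 4 = 23/4 = 5.75
  mean(Z) = (5 + 4 + 4 + 7) / 4 = 20/4 = 5

Step 2 — sample covariance S[i,j] = (1/(n-1)) · Σ_k (x_{k,i} - mean_i) · (x_{k,j} - mean_j), with n-1 = 3.
  S[X,X] = ((4)·(4) + (-1)·(-1) + (0)·(0) + (-3)·(-3)) / 3 = 26/3 = 8.6667
  S[X,Y] = ((4)·(1.25) + (-1)·(1.25) + (0)·(-3.75) + (-3)·(1.25)) / 3 = 0/3 = 0
  S[X,Z] = ((4)·(0) + (-1)·(-1) + (0)·(-1) + (-3)·(2)) / 3 = -5/3 = -1.6667
  S[Y,Y] = ((1.25)·(1.25) + (1.25)·(1.25) + (-3.75)·(-3.75) + (1.25)·(1.25)) / 3 = 18.75/3 = 6.25
  S[Y,Z] = ((1.25)·(0) + (1.25)·(-1) + (-3.75)·(-1) + (1.25)·(2)) / 3 = 5/3 = 1.6667
  S[Z,Z] = ((0)·(0) + (-1)·(-1) + (-1)·(-1) + (2)·(2)) / 3 = 6/3 = 2

S is symmetric (S[j,i] = S[i,j]). Assembling:

S = [[8.6667, 0, -1.6667],
 [0, 6.25, 1.6667],
 [-1.6667, 1.6667, 2]]


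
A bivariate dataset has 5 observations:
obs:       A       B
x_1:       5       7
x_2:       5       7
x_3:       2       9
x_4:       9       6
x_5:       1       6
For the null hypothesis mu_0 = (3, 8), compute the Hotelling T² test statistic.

Step 1 — sample mean vector:
  mean(A) = (5 + 5 + 2 + 9 + 1) / 5 = 22/5 = 4.4
  mean(B) = (7 + 7 + 9 + 6 + 6) / 5 = 35/5 = 7
  x̄ = (4.4, 7),  deviation x̄ - mu_0 = (4.4, 7) - (3, 8) = (1.4, -1).

Step 2 — sample covariance matrix, S[i,j] = (1/(n-1)) · Σ_k (x_{k,i} - mean_i) · (x_{k,j} - mean_j), divisor n-1 = 4:
  S[A,A] = ((0.6)·(0.6) + (0.6)·(0.6) + (-2.4)·(-2.4) + (4.6)·(4.6) + (-3.4)·(-3.4)) / 4 = 39.2/4 = 9.8
  S[A,B] = ((0.6)·(0) + (0.6)·(0) + (-2.4)·(2) + (4.6)·(-1) + (-3.4)·(-1)) / 4 = -6/4 = -1.5
  S[B,B] = ((0)·(0) + (0)·(0) + (2)·(2) + (-1)·(-1) + (-1)·(-1)) / 4 = 6/4 = 1.5
  S = [[9.8, -1.5],
 [-1.5, 1.5]].

Step 3 — invert S. det(S) = 9.8·1.5 - (-1.5)² = 12.45.
  S^{-1} = (1/det) · [[d, -b], [-b, a]] = [[0.1205, 0.1205],
 [0.1205, 0.7871]].

Step 4 — quadratic form (x̄ - mu_0)^T · S^{-1} · (x̄ - mu_0):
  S^{-1} · (x̄ - mu_0) = (0.0482, -0.6185),
  (x̄ - mu_0)^T · [...] = (1.4)·(0.0482) + (-1)·(-0.6185) = 0.6859.

Step 5 — scale by n: T² = 5 · 0.6859 = 3.4297.

T² ≈ 3.4297


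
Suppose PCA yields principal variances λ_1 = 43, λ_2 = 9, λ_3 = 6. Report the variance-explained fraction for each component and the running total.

Step 1 — total variance = trace(Sigma) = Σ λ_i = 43 + 9 + 6 = 58.

Step 2 — fraction explained by component i = λ_i / Σ λ:
  PC1: 43/58 = 0.7414
  PC2: 9/58 = 0.1552
  PC3: 6/58 = 0.1034

Step 3 — cumulative fraction after k components = (λ_1 + ... + λ_k) / Σ λ:
  k = 1: 43/58 = 0.7414
  k = 2: (43 + 9)/58 = 52/58 = 0.8966
  k = 3: (43 + 9 + 6)/58 = 58/58 = 1

Summary (fraction, with percent):

explained: PC1 0.7414 (74.14%), PC2 0.1552 (15.52%), PC3 0.1034 (10.34%);  cumulative: 0.7414, 0.8966, 1


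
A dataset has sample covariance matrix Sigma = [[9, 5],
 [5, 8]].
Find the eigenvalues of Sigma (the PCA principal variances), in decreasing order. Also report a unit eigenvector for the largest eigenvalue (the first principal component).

Step 1 — characteristic polynomial of 2×2 Sigma:
  det(Sigma - λI) = λ² - trace · λ + det = 0.
  trace = 9 + 8 = 17, det = 9·8 - (5)² = 47.
Step 2 — discriminant:
  Δ = trace² - 4·det = 289 - 188 = 101.
Step 3 — eigenvalues:
  λ = (trace ± √Δ)/2 = (17 ± 10.0499)/2,
  λ_1 = 13.5249,  λ_2 = 3.4751.

Step 4 — unit eigenvector for λ_1: solve (Sigma - λ_1 I)v = 0. First row:
  (9 - 13.5249)·v_x + (5)·v_y = 0, i.e. (-4.5249)·v_x + (5)·v_y = 0,
  so v ∝ (b, λ_1 - a) = (5, 4.5249) = u.
  ||u|| = √((5)² + (4.5249)²) = √(45.4751) ≈ 6.7435,
  v_1 = u/||u|| ≈ (0.7415, 0.671) (||v_1|| = 1).

λ_1 = 13.5249,  λ_2 = 3.4751;  v_1 ≈ (0.7415, 0.671)


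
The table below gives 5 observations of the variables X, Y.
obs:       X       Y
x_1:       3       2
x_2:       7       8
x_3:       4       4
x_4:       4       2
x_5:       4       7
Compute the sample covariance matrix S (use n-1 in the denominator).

Step 1 — column means:
  mean(X) = (3 + 7 + 4 + 4 + 4) / 5 = 22/5 = 4.4
  mean(Y) = (2 + 8 + 4 + 2 + 7) / 5 = 23/5 = 4.6

Step 2 — sample covariance S[i,j] = (1/(n-1)) · Σ_k (x_{k,i} - mean_i) · (x_{k,j} - mean_j), with n-1 = 4.
  S[X,X] = ((-1.4)·(-1.4) + (2.6)·(2.6) + (-0.4)·(-0.4) + (-0.4)·(-0.4) + (-0.4)·(-0.4)) / 4 = 9.2/4 = 2.3
  S[X,Y] = ((-1.4)·(-2.6) + (2.6)·(3.4) + (-0.4)·(-0.6) + (-0.4)·(-2.6) + (-0.4)·(2.4)) / 4 = 12.8/4 = 3.2
  S[Y,Y] = ((-2.6)·(-2.6) + (3.4)·(3.4) + (-0.6)·(-0.6) + (-2.6)·(-2.6) + (2.4)·(2.4)) / 4 = 31.2/4 = 7.8

S is symmetric (S[j,i] = S[i,j]). Assembling:

S = [[2.3, 3.2],
 [3.2, 7.8]]


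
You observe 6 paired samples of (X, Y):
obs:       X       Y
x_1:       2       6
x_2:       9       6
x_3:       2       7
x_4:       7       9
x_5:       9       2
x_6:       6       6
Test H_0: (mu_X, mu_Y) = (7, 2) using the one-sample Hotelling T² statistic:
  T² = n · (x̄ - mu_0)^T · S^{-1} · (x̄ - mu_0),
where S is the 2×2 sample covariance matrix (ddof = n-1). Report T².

Step 1 — sample mean vector:
  mean(X) = (2 + 9 + 2 + 7 + 9 + 6) / 6 = 35/6 = 5.8333
  mean(Y) = (6 + 6 + 7 + 9 + 2 + 6) / 6 = 36/6 = 6
  x̄ = (5.8333, 6),  deviation x̄ - mu_0 = (5.8333, 6) - (7, 2) = (-1.1667, 4).

Step 2 — sample covariance matrix, S[i,j] = (1/(n-1)) · Σ_k (x_{k,i} - mean_i) · (x_{k,j} - mean_j), divisor n-1 = 5:
  S[X,X] = ((-3.8333)·(-3.8333) + (3.1667)·(3.1667) + (-3.8333)·(-3.8333) + (1.1667)·(1.1667) + (3.1667)·(3.1667) + (0.1667)·(0.1667)) / 5 = 50.8333/5 = 10.1667
  S[X,Y] = ((-3.8333)·(0) + (3.1667)·(0) + (-3.8333)·(1) + (1.1667)·(3) + (3.1667)·(-4) + (0.1667)·(0)) / 5 = -13/5 = -2.6
  S[Y,Y] = ((0)·(0) + (0)·(0) + (1)·(1) + (3)·(3) + (-4)·(-4) + (0)·(0)) / 5 = 26/5 = 5.2
  S = [[10.1667, -2.6],
 [-2.6, 5.2]].

Step 3 — invert S. det(S) = 10.1667·5.2 - (-2.6)² = 46.1067.
  S^{-1} = (1/det) · [[d, -b], [-b, a]] = [[0.1128, 0.0564],
 [0.0564, 0.2205]].

Step 4 — quadratic form (x̄ - mu_0)^T · S^{-1} · (x̄ - mu_0):
  S^{-1} · (x̄ - mu_0) = (0.094, 0.8162),
  (x̄ - mu_0)^T · [...] = (-1.1667)·(0.094) + (4)·(0.8162) = 3.1552.

Step 5 — scale by n: T² = 6 · 3.1552 = 18.9315.

T² ≈ 18.9315


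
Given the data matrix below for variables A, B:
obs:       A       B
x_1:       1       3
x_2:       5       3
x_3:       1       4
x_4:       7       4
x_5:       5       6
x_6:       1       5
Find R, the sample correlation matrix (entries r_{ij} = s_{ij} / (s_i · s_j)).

Step 1 — column means:
  mean(A) = (1 + 5 + 1 + 7 + 5 + 1) / 6 = 20/6 = 3.3333
  mean(B) = (3 + 3 + 4 + 4 + 6 + 5) / 6 = 25/6 = 4.1667

Step 2 — sample variances and covariances s[i,j] = (1/(n-1)) · Σ_k (x_{k,i} - mean_i) · (x_{k,j} - mean_j), with n-1 = 5:
  s[A,A] = ((-2.3333)·(-2.3333) + (1.6667)·(1.6667) + (-2.3333)·(-2.3333) + (3.6667)·(3.6667) + (1.6667)·(1.6667) + (-2.3333)·(-2.3333)) / 5 = 35.3333/5 = 7.0667
  s[A,B] = ((-2.3333)·(-1.1667) + (1.6667)·(-1.1667) + (-2.3333)·(-0.1667) + (3.6667)·(-0.1667) + (1.6667)·(1.8333) + (-2.3333)·(0.8333)) / 5 = 1.6667/5 = 0.3333
  s[B,B] = ((-1.1667)·(-1.1667) + (-1.1667)·(-1.1667) + (-0.1667)·(-0.1667) + (-0.1667)·(-0.1667) + (1.8333)·(1.8333) + (0.8333)·(0.8333)) / 5 = 6.8333/5 = 1.3667
  Sample standard deviations s_i = √(s[i,i]):
  s(A) = √(7.0667) = 2.6583
  s(B) = √(1.3667) = 1.169

Step 3 — r_{ij} = s_{ij} / (s_i · s_j):
  r[A,A] = 1 (diagonal).
  r[A,B] = 0.3333 / (2.6583 · 1.169) = 0.3333 / 3.1077 = 0.1073
  r[B,B] = 1 (diagonal).

R is symmetric with unit diagonal. Assembling:

R = [[1, 0.1073],
 [0.1073, 1]]


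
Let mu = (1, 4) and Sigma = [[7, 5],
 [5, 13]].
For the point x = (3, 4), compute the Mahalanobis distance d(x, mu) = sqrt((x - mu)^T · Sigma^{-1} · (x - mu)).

Step 1 — centre the observation: (x - mu) = (2, 0).

Step 2 — invert Sigma. det(Sigma) = 7·13 - (5)² = 66.
  Sigma^{-1} = (1/det) · [[d, -b], [-b, a]] = [[0.197, -0.0758],
 [-0.0758, 0.1061]].

Step 3 — form the quadratic (x - mu)^T · Sigma^{-1} · (x - mu):
  Sigma^{-1} · (x - mu) = (0.3939, -0.1515).
  (x - mu)^T · [Sigma^{-1} · (x - mu)] = (2)·(0.3939) + (0)·(-0.1515) = 0.7879.

Step 4 — take square root: d = √(0.7879) ≈ 0.8876.

d(x, mu) = √(0.7879) ≈ 0.8876


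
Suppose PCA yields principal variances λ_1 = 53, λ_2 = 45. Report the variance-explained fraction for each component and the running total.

Step 1 — total variance = trace(Sigma) = Σ λ_i = 53 + 45 = 98.

Step 2 — fraction explained by component i = λ_i / Σ λ:
  PC1: 53/98 = 0.5408
  PC2: 45/98 = 0.4592

Step 3 — cumulative fraction after k components = (λ_1 + ... + λ_k) / Σ λ:
  k = 1: 53/98 = 0.5408
  k = 2: (53 + 45)/98 = 98/98 = 1

Summary (fraction, with percent):

explained: PC1 0.5408 (54.08%), PC2 0.4592 (45.92%);  cumulative: 0.5408, 1


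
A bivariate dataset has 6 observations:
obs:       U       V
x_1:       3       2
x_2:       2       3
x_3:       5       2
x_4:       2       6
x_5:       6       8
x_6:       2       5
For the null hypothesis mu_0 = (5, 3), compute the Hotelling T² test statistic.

Step 1 — sample mean vector:
  mean(U) = (3 + 2 + 5 + 2 + 6 + 2) / 6 = 20/6 = 3.3333
  mean(V) = (2 + 3 + 2 + 6 + 8 + 5) / 6 = 26/6 = 4.3333
  x̄ = (3.3333, 4.3333),  deviation x̄ - mu_0 = (3.3333, 4.3333) - (5, 3) = (-1.6667, 1.3333).

Step 2 — sample covariance matrix, S[i,j] = (1/(n-1)) · Σ_k (x_{k,i} - mean_i) · (x_{k,j} - mean_j), divisor n-1 = 5:
  S[U,U] = ((-0.3333)·(-0.3333) + (-1.3333)·(-1.3333) + (1.6667)·(1.6667) + (-1.3333)·(-1.3333) + (2.6667)·(2.6667) + (-1.3333)·(-1.3333)) / 5 = 15.3333/5 = 3.0667
  S[U,V] = ((-0.3333)·(-2.3333) + (-1.3333)·(-1.3333) + (1.6667)·(-2.3333) + (-1.3333)·(1.6667) + (2.6667)·(3.6667) + (-1.3333)·(0.6667)) / 5 = 5.3333/5 = 1.0667
  S[V,V] = ((-2.3333)·(-2.3333) + (-1.3333)·(-1.3333) + (-2.3333)·(-2.3333) + (1.6667)·(1.6667) + (3.6667)·(3.6667) + (0.6667)·(0.6667)) / 5 = 29.3333/5 = 5.8667
  S = [[3.0667, 1.0667],
 [1.0667, 5.8667]].

Step 3 — invert S. det(S) = 3.0667·5.8667 - (1.0667)² = 16.8533.
  S^{-1} = (1/det) · [[d, -b], [-b, a]] = [[0.3481, -0.0633],
 [-0.0633, 0.182]].

Step 4 — quadratic form (x̄ - mu_0)^T · S^{-1} · (x̄ - mu_0):
  S^{-1} · (x̄ - mu_0) = (-0.6646, 0.3481),
  (x̄ - mu_0)^T · [...] = (-1.6667)·(-0.6646) + (1.3333)·(0.3481) = 1.5717.

Step 5 — scale by n: T² = 6 · 1.5717 = 9.4304.

T² ≈ 9.4304


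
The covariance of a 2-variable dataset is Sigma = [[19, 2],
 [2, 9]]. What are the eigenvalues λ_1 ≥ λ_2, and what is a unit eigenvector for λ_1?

Step 1 — characteristic polynomial of 2×2 Sigma:
  det(Sigma - λI) = λ² - trace · λ + det = 0.
  trace = 19 + 9 = 28, det = 19·9 - (2)² = 167.
Step 2 — discriminant:
  Δ = trace² - 4·det = 784 - 668 = 116.
Step 3 — eigenvalues:
  λ = (trace ± √Δ)/2 = (28 ± 10.7703)/2,
  λ_1 = 19.3852,  λ_2 = 8.6148.

Step 4 — unit eigenvector for λ_1: solve (Sigma - λ_1 I)v = 0. First row:
  (19 - 19.3852)·v_x + (2)·v_y = 0, i.e. (-0.3852)·v_x + (2)·v_y = 0,
  so v ∝ (b, λ_1 - a) = (2, 0.3852) = u.
  ||u|| = √((2)² + (0.3852)²) = √(4.1484) ≈ 2.0368,
  v_1 = u/||u|| ≈ (0.982, 0.1891) (||v_1|| = 1).

λ_1 = 19.3852,  λ_2 = 8.6148;  v_1 ≈ (0.982, 0.1891)


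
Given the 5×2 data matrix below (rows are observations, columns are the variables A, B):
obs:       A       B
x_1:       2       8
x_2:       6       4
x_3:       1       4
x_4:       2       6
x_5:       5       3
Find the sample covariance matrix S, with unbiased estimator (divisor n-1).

Step 1 — column means:
  mean(A) = (2 + 6 + 1 + 2 + 5) / 5 = 16/5 = 3.2
  mean(B) = (8 + 4 + 4 + 6 + 3) / 5 = 25/5 = 5

Step 2 — sample covariance S[i,j] = (1/(n-1)) · Σ_k (x_{k,i} - mean_i) · (x_{k,j} - mean_j), with n-1 = 4.
  S[A,A] = ((-1.2)·(-1.2) + (2.8)·(2.8) + (-2.2)·(-2.2) + (-1.2)·(-1.2) + (1.8)·(1.8)) / 4 = 18.8/4 = 4.7
  S[A,B] = ((-1.2)·(3) + (2.8)·(-1) + (-2.2)·(-1) + (-1.2)·(1) + (1.8)·(-2)) / 4 = -9/4 = -2.25
  S[B,B] = ((3)·(3) + (-1)·(-1) + (-1)·(-1) + (1)·(1) + (-2)·(-2)) / 4 = 16/4 = 4

S is symmetric (S[j,i] = S[i,j]). Assembling:

S = [[4.7, -2.25],
 [-2.25, 4]]


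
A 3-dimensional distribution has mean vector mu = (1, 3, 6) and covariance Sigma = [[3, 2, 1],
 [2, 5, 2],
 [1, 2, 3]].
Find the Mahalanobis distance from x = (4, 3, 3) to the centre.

Step 1 — centre the observation: (x - mu) = (3, 0, -3).

Step 2 — invert Sigma (cofactor / det for 3×3, or solve directly):
  Sigma^{-1} = [[0.4583, -0.1667, -0.0417],
 [-0.1667, 0.3333, -0.1667],
 [-0.0417, -0.1667, 0.4583]].

Step 3 — form the quadratic (x - mu)^T · Sigma^{-1} · (x - mu):
  Sigma^{-1} · (x - mu) = (1.5, 0, -1.5).
  (x - mu)^T · [Sigma^{-1} · (x - mu)] = (3)·(1.5) + (0)·(0) + (-3)·(-1.5) = 9.

Step 4 — take square root: d = √(9) ≈ 3.

d(x, mu) = √(9) ≈ 3


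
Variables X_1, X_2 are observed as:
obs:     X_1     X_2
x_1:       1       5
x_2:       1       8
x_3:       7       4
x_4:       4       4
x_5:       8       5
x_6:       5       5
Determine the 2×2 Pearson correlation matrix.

Step 1 — column means:
  mean(X_1) = (1 + 1 + 7 + 4 + 8 + 5) / 6 = 26/6 = 4.3333
  mean(X_2) = (5 + 8 + 4 + 4 + 5 + 5) / 6 = 31/6 = 5.1667

Step 2 — sample variances and covariances s[i,j] = (1/(n-1)) · Σ_k (x_{k,i} - mean_i) · (x_{k,j} - mean_j), with n-1 = 5:
  s[X_1,X_1] = ((-3.3333)·(-3.3333) + (-3.3333)·(-3.3333) + (2.6667)·(2.6667) + (-0.3333)·(-0.3333) + (3.6667)·(3.6667) + (0.6667)·(0.6667)) / 5 = 43.3333/5 = 8.6667
  s[X_1,X_2] = ((-3.3333)·(-0.1667) + (-3.3333)·(2.8333) + (2.6667)·(-1.1667) + (-0.3333)·(-1.1667) + (3.6667)·(-0.1667) + (0.6667)·(-0.1667)) / 5 = -12.3333/5 = -2.4667
  s[X_2,X_2] = ((-0.1667)·(-0.1667) + (2.8333)·(2.8333) + (-1.1667)·(-1.1667) + (-1.1667)·(-1.1667) + (-0.1667)·(-0.1667) + (-0.1667)·(-0.1667)) / 5 = 10.8333/5 = 2.1667
  Sample standard deviations s_i = √(s[i,i]):
  s(X_1) = √(8.6667) = 2.9439
  s(X_2) = √(2.1667) = 1.472

Step 3 — r_{ij} = s_{ij} / (s_i · s_j):
  r[X_1,X_1] = 1 (diagonal).
  r[X_1,X_2] = -2.4667 / (2.9439 · 1.472) = -2.4667 / 4.3333 = -0.5692
  r[X_2,X_2] = 1 (diagonal).

R is symmetric with unit diagonal. Assembling:

R = [[1, -0.5692],
 [-0.5692, 1]]


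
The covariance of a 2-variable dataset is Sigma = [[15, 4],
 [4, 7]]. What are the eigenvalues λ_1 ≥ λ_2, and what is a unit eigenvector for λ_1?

Step 1 — characteristic polynomial of 2×2 Sigma:
  det(Sigma - λI) = λ² - trace · λ + det = 0.
  trace = 15 + 7 = 22, det = 15·7 - (4)² = 89.
Step 2 — discriminant:
  Δ = trace² - 4·det = 484 - 356 = 128.
Step 3 — eigenvalues:
  λ = (trace ± √Δ)/2 = (22 ± 11.3137)/2,
  λ_1 = 16.6569,  λ_2 = 5.3431.

Step 4 — unit eigenvector for λ_1: solve (Sigma - λ_1 I)v = 0. First row:
  (15 - 16.6569)·v_x + (4)·v_y = 0, i.e. (-1.6569)·v_x + (4)·v_y = 0,
  so v ∝ (b, λ_1 - a) = (4, 1.6569) = u.
  ||u|| = √((4)² + (1.6569)²) = √(18.7452) ≈ 4.3296,
  v_1 = u/||u|| ≈ (0.9239, 0.3827) (||v_1|| = 1).

λ_1 = 16.6569,  λ_2 = 5.3431;  v_1 ≈ (0.9239, 0.3827)


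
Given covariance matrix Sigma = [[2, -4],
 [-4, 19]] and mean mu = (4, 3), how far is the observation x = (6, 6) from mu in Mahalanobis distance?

Step 1 — centre the observation: (x - mu) = (2, 3).

Step 2 — invert Sigma. det(Sigma) = 2·19 - (-4)² = 22.
  Sigma^{-1} = (1/det) · [[d, -b], [-b, a]] = [[0.8636, 0.1818],
 [0.1818, 0.0909]].

Step 3 — form the quadratic (x - mu)^T · Sigma^{-1} · (x - mu):
  Sigma^{-1} · (x - mu) = (2.2727, 0.6364).
  (x - mu)^T · [Sigma^{-1} · (x - mu)] = (2)·(2.2727) + (3)·(0.6364) = 6.4545.

Step 4 — take square root: d = √(6.4545) ≈ 2.5406.

d(x, mu) = √(6.4545) ≈ 2.5406


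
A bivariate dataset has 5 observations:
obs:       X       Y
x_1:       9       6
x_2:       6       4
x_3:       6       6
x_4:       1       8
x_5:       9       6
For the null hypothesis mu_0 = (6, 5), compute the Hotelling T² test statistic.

Step 1 — sample mean vector:
  mean(X) = (9 + 6 + 6 + 1 + 9) / 5 = 31/5 = 6.2
  mean(Y) = (6 + 4 + 6 + 8 + 6) / 5 = 30/5 = 6
  x̄ = (6.2, 6),  deviation x̄ - mu_0 = (6.2, 6) - (6, 5) = (0.2, 1).

Step 2 — sample covariance matrix, S[i,j] = (1/(n-1)) · Σ_k (x_{k,i} - mean_i) · (x_{k,j} - mean_j), divisor n-1 = 4:
  S[X,X] = ((2.8)·(2.8) + (-0.2)·(-0.2) + (-0.2)·(-0.2) + (-5.2)·(-5.2) + (2.8)·(2.8)) / 4 = 42.8/4 = 10.7
  S[X,Y] = ((2.8)·(0) + (-0.2)·(-2) + (-0.2)·(0) + (-5.2)·(2) + (2.8)·(0)) / 4 = -10/4 = -2.5
  S[Y,Y] = ((0)·(0) + (-2)·(-2) + (0)·(0) + (2)·(2) + (0)·(0)) / 4 = 8/4 = 2
  S = [[10.7, -2.5],
 [-2.5, 2]].

Step 3 — invert S. det(S) = 10.7·2 - (-2.5)² = 15.15.
  S^{-1} = (1/det) · [[d, -b], [-b, a]] = [[0.132, 0.165],
 [0.165, 0.7063]].

Step 4 — quadratic form (x̄ - mu_0)^T · S^{-1} · (x̄ - mu_0):
  S^{-1} · (x̄ - mu_0) = (0.1914, 0.7393),
  (x̄ - mu_0)^T · [...] = (0.2)·(0.1914) + (1)·(0.7393) = 0.7776.

Step 5 — scale by n: T² = 5 · 0.7776 = 3.8878.

T² ≈ 3.8878


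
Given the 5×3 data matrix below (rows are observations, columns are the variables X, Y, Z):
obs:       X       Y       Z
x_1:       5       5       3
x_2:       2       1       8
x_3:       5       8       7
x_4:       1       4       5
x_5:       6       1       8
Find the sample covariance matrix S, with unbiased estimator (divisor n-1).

Step 1 — column means:
  mean(X) = (5 + 2 + 5 + 1 + 6) / 5 = 19/5 = 3.8
  mean(Y) = (5 + 1 + 8 + 4 + 1) / 5 = 19/5 = 3.8
  mean(Z) = (3 + 8 + 7 + 5 + 8) / 5 = 31/5 = 6.2

Step 2 — sample covariance S[i,j] = (1/(n-1)) · Σ_k (x_{k,i} - mean_i) · (x_{k,j} - mean_j), with n-1 = 4.
  S[X,X] = ((1.2)·(1.2) + (-1.8)·(-1.8) + (1.2)·(1.2) + (-2.8)·(-2.8) + (2.2)·(2.2)) / 4 = 18.8/4 = 4.7
  S[X,Y] = ((1.2)·(1.2) + (-1.8)·(-2.8) + (1.2)·(4.2) + (-2.8)·(0.2) + (2.2)·(-2.8)) / 4 = 4.8/4 = 1.2
  S[X,Z] = ((1.2)·(-3.2) + (-1.8)·(1.8) + (1.2)·(0.8) + (-2.8)·(-1.2) + (2.2)·(1.8)) / 4 = 1.2/4 = 0.3
  S[Y,Y] = ((1.2)·(1.2) + (-2.8)·(-2.8) + (4.2)·(4.2) + (0.2)·(0.2) + (-2.8)·(-2.8)) / 4 = 34.8/4 = 8.7
  S[Y,Z] = ((1.2)·(-3.2) + (-2.8)·(1.8) + (4.2)·(0.8) + (0.2)·(-1.2) + (-2.8)·(1.8)) / 4 = -10.8/4 = -2.7
  S[Z,Z] = ((-3.2)·(-3.2) + (1.8)·(1.8) + (0.8)·(0.8) + (-1.2)·(-1.2) + (1.8)·(1.8)) / 4 = 18.8/4 = 4.7

S is symmetric (S[j,i] = S[i,j]). Assembling:

S = [[4.7, 1.2, 0.3],
 [1.2, 8.7, -2.7],
 [0.3, -2.7, 4.7]]


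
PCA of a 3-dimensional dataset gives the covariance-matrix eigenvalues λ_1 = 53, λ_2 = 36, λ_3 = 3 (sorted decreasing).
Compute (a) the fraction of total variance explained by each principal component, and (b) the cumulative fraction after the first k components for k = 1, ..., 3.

Step 1 — total variance = trace(Sigma) = Σ λ_i = 53 + 36 + 3 = 92.

Step 2 — fraction explained by component i = λ_i / Σ λ:
  PC1: 53/92 = 0.5761
  PC2: 36/92 = 0.3913
  PC3: 3/92 = 0.0326

Step 3 — cumulative fraction after k components = (λ_1 + ... + λ_k) / Σ λ:
  k = 1: 53/92 = 0.5761
  k = 2: (53 + 36)/92 = 89/92 = 0.9674
  k = 3: (53 + 36 + 3)/92 = 92/92 = 1

Summary (fraction, with percent):

explained: PC1 0.5761 (57.61%), PC2 0.3913 (39.13%), PC3 0.0326 (3.26%);  cumulative: 0.5761, 0.9674, 1


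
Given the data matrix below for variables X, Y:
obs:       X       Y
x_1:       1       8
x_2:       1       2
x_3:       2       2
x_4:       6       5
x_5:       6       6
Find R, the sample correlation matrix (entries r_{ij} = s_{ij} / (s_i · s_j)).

Step 1 — column means:
  mean(X) = (1 + 1 + 2 + 6 + 6) / 5 = 16/5 = 3.2
  mean(Y) = (8 + 2 + 2 + 5 + 6) / 5 = 23/5 = 4.6

Step 2 — sample variances and covariances s[i,j] = (1/(n-1)) · Σ_k (x_{k,i} - mean_i) · (x_{k,j} - mean_j), with n-1 = 4:
  s[X,X] = ((-2.2)·(-2.2) + (-2.2)·(-2.2) + (-1.2)·(-1.2) + (2.8)·(2.8) + (2.8)·(2.8)) / 4 = 26.8/4 = 6.7
  s[X,Y] = ((-2.2)·(3.4) + (-2.2)·(-2.6) + (-1.2)·(-2.6) + (2.8)·(0.4) + (2.8)·(1.4)) / 4 = 6.4/4 = 1.6
  s[Y,Y] = ((3.4)·(3.4) + (-2.6)·(-2.6) + (-2.6)·(-2.6) + (0.4)·(0.4) + (1.4)·(1.4)) / 4 = 27.2/4 = 6.8
  Sample standard deviations s_i = √(s[i,i]):
  s(X) = √(6.7) = 2.5884
  s(Y) = √(6.8) = 2.6077

Step 3 — r_{ij} = s_{ij} / (s_i · s_j):
  r[X,X] = 1 (diagonal).
  r[X,Y] = 1.6 / (2.5884 · 2.6077) = 1.6 / 6.7498 = 0.237
  r[Y,Y] = 1 (diagonal).

R is symmetric with unit diagonal. Assembling:

R = [[1, 0.237],
 [0.237, 1]]


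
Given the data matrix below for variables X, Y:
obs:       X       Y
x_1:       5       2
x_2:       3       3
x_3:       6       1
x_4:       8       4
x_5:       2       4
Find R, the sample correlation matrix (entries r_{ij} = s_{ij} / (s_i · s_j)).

Step 1 — column means:
  mean(X) = (5 + 3 + 6 + 8 + 2) / 5 = 24/5 = 4.8
  mean(Y) = (2 + 3 + 1 + 4 + 4) / 5 = 14/5 = 2.8

Step 2 — sample variances and covariances s[i,j] = (1/(n-1)) · Σ_k (x_{k,i} - mean_i) · (x_{k,j} - mean_j), with n-1 = 4:
  s[X,X] = ((0.2)·(0.2) + (-1.8)·(-1.8) + (1.2)·(1.2) + (3.2)·(3.2) + (-2.8)·(-2.8)) / 4 = 22.8/4 = 5.7
  s[X,Y] = ((0.2)·(-0.8) + (-1.8)·(0.2) + (1.2)·(-1.8) + (3.2)·(1.2) + (-2.8)·(1.2)) / 4 = -2.2/4 = -0.55
  s[Y,Y] = ((-0.8)·(-0.8) + (0.2)·(0.2) + (-1.8)·(-1.8) + (1.2)·(1.2) + (1.2)·(1.2)) / 4 = 6.8/4 = 1.7
  Sample standard deviations s_i = √(s[i,i]):
  s(X) = √(5.7) = 2.3875
  s(Y) = √(1.7) = 1.3038

Step 3 — r_{ij} = s_{ij} / (s_i · s_j):
  r[X,X] = 1 (diagonal).
  r[X,Y] = -0.55 / (2.3875 · 1.3038) = -0.55 / 3.1129 = -0.1767
  r[Y,Y] = 1 (diagonal).

R is symmetric with unit diagonal. Assembling:

R = [[1, -0.1767],
 [-0.1767, 1]]


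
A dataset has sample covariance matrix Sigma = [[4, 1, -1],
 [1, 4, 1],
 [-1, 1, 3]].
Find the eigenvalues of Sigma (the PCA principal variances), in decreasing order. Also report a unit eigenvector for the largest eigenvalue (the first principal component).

Step 1 — characteristic polynomial p(λ) = det(λI - Sigma) = λ³ - tr·λ² + c_1·λ - det, where tr = trace, c_1 = sum of the principal 2×2 minors, det = det(Sigma):
  tr = 4 + 4 + 3 = 11,
  c_1 = (4·4 - (1)²) + (4·3 - (-1)²) + (4·3 - (1)²) = 15 + 11 + 11 = 37,
  det = 4·(4·3 - (1)²) - (1)·((1)·3 - (1)·(-1)) + (-1)·((1)·(1) - 4·(-1)) = 4·(11) - (1)·(4) + (-1)·(5) = 35.
  So p(λ) = λ³ - 11λ² + 37λ - 35.
Step 2 — look for an integer root (rational root theorem: any rational root is an integer divisor of 35). Testing λ = 5:
  p(5) = 125 - 275 + 185 - 35 = 0  ✓
  Dividing out (λ - 5): p(λ) = (λ - 5)(λ² - 6λ + 7).
Step 3 — remaining eigenvalues from the quadratic λ² - 6λ + 7 = 0:
  Δ = 6² - 4·7 = 36 - 28 = 8,  λ = (6 ± √8)/2 = (6 ± 2.8284)/2 ≈ 4.4142 or 1.5858.
  Sorted: λ_1 = 5,  λ_2 = 4.4142,  λ_3 = 1.5858  (check: sum = 11 = tr ✓).

Step 4 — unit eigenvector for λ_1 = 5: v spans the null space of (Sigma - λ_1 I), whose rows are
  r_1 = (-1, 1, -1),  r_2 = (1, -1, 1),  r_3 = (-1, 1, -2).
  v is orthogonal to every row, so take v ∝ r_1 × r_3 = ((1)·(-2) - (-1)·(1), (-1)·(-1) - (-1)·(-2), (-1)·(1) - (1)·(-1)) = (-1, -1, 0).
  Rescale (multiply by -1 so the first nonzero entry is positive): u = (1, 1, 0).
  ||u|| = √((1)² + (1)² + (0)²) = √(2) ≈ 1.4142,  v_1 = u/||u|| ≈ (0.7071, 0.7071, 0) (||v_1|| = 1).

λ_1 = 5,  λ_2 = 4.4142,  λ_3 = 1.5858;  v_1 ≈ (0.7071, 0.7071, 0)


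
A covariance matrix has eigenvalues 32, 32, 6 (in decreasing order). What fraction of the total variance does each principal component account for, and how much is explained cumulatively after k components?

Step 1 — total variance = trace(Sigma) = Σ λ_i = 32 + 32 + 6 = 70.

Step 2 — fraction explained by component i = λ_i / Σ λ:
  PC1: 32/70 = 0.4571
  PC2: 32/70 = 0.4571
  PC3: 6/70 = 0.0857

Step 3 — cumulative fraction after k components = (λ_1 + ... + λ_k) / Σ λ:
  k = 1: 32/70 = 0.4571
  k = 2: (32 + 32)/70 = 64/70 = 0.9143
  k = 3: (32 + 32 + 6)/70 = 70/70 = 1

Summary (fraction, with percent):

explained: PC1 0.4571 (45.71%), PC2 0.4571 (45.71%), PC3 0.0857 (8.57%);  cumulative: 0.4571, 0.9143, 1


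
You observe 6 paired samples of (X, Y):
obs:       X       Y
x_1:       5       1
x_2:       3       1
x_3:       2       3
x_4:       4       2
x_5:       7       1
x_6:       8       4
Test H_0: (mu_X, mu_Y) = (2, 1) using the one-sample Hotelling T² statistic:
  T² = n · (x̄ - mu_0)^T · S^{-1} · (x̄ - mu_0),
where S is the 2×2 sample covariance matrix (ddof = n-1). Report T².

Step 1 — sample mean vector:
  mean(X) = (5 + 3 + 2 + 4 + 7 + 8) / 6 = 29/6 = 4.8333
  mean(Y) = (1 + 1 + 3 + 2 + 1 + 4) / 6 = 12/6 = 2
  x̄ = (4.8333, 2),  deviation x̄ - mu_0 = (4.8333, 2) - (2, 1) = (2.8333, 1).

Step 2 — sample covariance matrix, S[i,j] = (1/(n-1)) · Σ_k (x_{k,i} - mean_i) · (x_{k,j} - mean_j), divisor n-1 = 5:
  S[X,X] = ((0.1667)·(0.1667) + (-1.8333)·(-1.8333) + (-2.8333)·(-2.8333) + (-0.8333)·(-0.8333) + (2.1667)·(2.1667) + (3.1667)·(3.1667)) / 5 = 26.8333/5 = 5.3667
  S[X,Y] = ((0.1667)·(-1) + (-1.8333)·(-1) + (-2.8333)·(1) + (-0.8333)·(0) + (2.1667)·(-1) + (3.1667)·(2)) / 5 = 3/5 = 0.6
  S[Y,Y] = ((-1)·(-1) + (-1)·(-1) + (1)·(1) + (0)·(0) + (-1)·(-1) + (2)·(2)) / 5 = 8/5 = 1.6
  S = [[5.3667, 0.6],
 [0.6, 1.6]].

Step 3 — invert S. det(S) = 5.3667·1.6 - (0.6)² = 8.2267.
  S^{-1} = (1/det) · [[d, -b], [-b, a]] = [[0.1945, -0.0729],
 [-0.0729, 0.6524]].

Step 4 — quadratic form (x̄ - mu_0)^T · S^{-1} · (x̄ - mu_0):
  S^{-1} · (x̄ - mu_0) = (0.4781, 0.4457),
  (x̄ - mu_0)^T · [...] = (2.8333)·(0.4781) + (1)·(0.4457) = 1.8004.

Step 5 — scale by n: T² = 6 · 1.8004 = 10.8023.

T² ≈ 10.8023


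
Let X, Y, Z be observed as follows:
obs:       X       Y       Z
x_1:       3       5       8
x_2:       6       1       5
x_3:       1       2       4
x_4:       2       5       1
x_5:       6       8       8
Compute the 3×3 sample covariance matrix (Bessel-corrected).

Step 1 — column means:
  mean(X) = (3 + 6 + 1 + 2 + 6) / 5 = 18/5 = 3.6
  mean(Y) = (5 + 1 + 2 + 5 + 8) / 5 = 21/5 = 4.2
  mean(Z) = (8 + 5 + 4 + 1 + 8) / 5 = 26/5 = 5.2

Step 2 — sample covariance S[i,j] = (1/(n-1)) · Σ_k (x_{k,i} - mean_i) · (x_{k,j} - mean_j), with n-1 = 4.
  S[X,X] = ((-0.6)·(-0.6) + (2.4)·(2.4) + (-2.6)·(-2.6) + (-1.6)·(-1.6) + (2.4)·(2.4)) / 4 = 21.2/4 = 5.3
  S[X,Y] = ((-0.6)·(0.8) + (2.4)·(-3.2) + (-2.6)·(-2.2) + (-1.6)·(0.8) + (2.4)·(3.8)) / 4 = 5.4/4 = 1.35
  S[X,Z] = ((-0.6)·(2.8) + (2.4)·(-0.2) + (-2.6)·(-1.2) + (-1.6)·(-4.2) + (2.4)·(2.8)) / 4 = 14.4/4 = 3.6
  S[Y,Y] = ((0.8)·(0.8) + (-3.2)·(-3.2) + (-2.2)·(-2.2) + (0.8)·(0.8) + (3.8)·(3.8)) / 4 = 30.8/4 = 7.7
  S[Y,Z] = ((0.8)·(2.8) + (-3.2)·(-0.2) + (-2.2)·(-1.2) + (0.8)·(-4.2) + (3.8)·(2.8)) / 4 = 12.8/4 = 3.2
  S[Z,Z] = ((2.8)·(2.8) + (-0.2)·(-0.2) + (-1.2)·(-1.2) + (-4.2)·(-4.2) + (2.8)·(2.8)) / 4 = 34.8/4 = 8.7

S is symmetric (S[j,i] = S[i,j]). Assembling:

S = [[5.3, 1.35, 3.6],
 [1.35, 7.7, 3.2],
 [3.6, 3.2, 8.7]]


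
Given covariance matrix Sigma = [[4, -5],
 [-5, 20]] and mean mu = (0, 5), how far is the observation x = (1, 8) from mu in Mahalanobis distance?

Step 1 — centre the observation: (x - mu) = (1, 3).

Step 2 — invert Sigma. det(Sigma) = 4·20 - (-5)² = 55.
  Sigma^{-1} = (1/det) · [[d, -b], [-b, a]] = [[0.3636, 0.0909],
 [0.0909, 0.0727]].

Step 3 — form the quadratic (x - mu)^T · Sigma^{-1} · (x - mu):
  Sigma^{-1} · (x - mu) = (0.6364, 0.3091).
  (x - mu)^T · [Sigma^{-1} · (x - mu)] = (1)·(0.6364) + (3)·(0.3091) = 1.5636.

Step 4 — take square root: d = √(1.5636) ≈ 1.2505.

d(x, mu) = √(1.5636) ≈ 1.2505


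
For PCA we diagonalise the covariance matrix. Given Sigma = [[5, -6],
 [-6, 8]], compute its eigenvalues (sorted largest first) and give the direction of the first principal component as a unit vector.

Step 1 — characteristic polynomial of 2×2 Sigma:
  det(Sigma - λI) = λ² - trace · λ + det = 0.
  trace = 5 + 8 = 13, det = 5·8 - (-6)² = 4.
Step 2 — discriminant:
  Δ = trace² - 4·det = 169 - 16 = 153.
Step 3 — eigenvalues:
  λ = (trace ± √Δ)/2 = (13 ± 12.3693)/2,
  λ_1 = 12.6847,  λ_2 = 0.3153.

Step 4 — unit eigenvector for λ_1: solve (Sigma - λ_1 I)v = 0. First row:
  (5 - 12.6847)·v_x + (-6)·v_y = 0, i.e. (-7.6847)·v_x + (-6)·v_y = 0,
  so v ∝ (b, λ_1 - a) = (-6, 7.6847); multiply by -1 so the first entry is positive: u = (6, -7.6847).
  ||u|| = √((6)² + (-7.6847)²) = √(95.054) ≈ 9.7496,
  v_1 = u/||u|| ≈ (0.6154, -0.7882) (||v_1|| = 1).

λ_1 = 12.6847,  λ_2 = 0.3153;  v_1 ≈ (0.6154, -0.7882)


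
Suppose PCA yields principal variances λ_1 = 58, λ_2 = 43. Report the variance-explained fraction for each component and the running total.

Step 1 — total variance = trace(Sigma) = Σ λ_i = 58 + 43 = 101.

Step 2 — fraction explained by component i = λ_i / Σ λ:
  PC1: 58/101 = 0.5743
  PC2: 43/101 = 0.4257

Step 3 — cumulative fraction after k components = (λ_1 + ... + λ_k) / Σ λ:
  k = 1: 58/101 = 0.5743
  k = 2: (58 + 43)/101 = 101/101 = 1

Summary (fraction, with percent):

explained: PC1 0.5743 (57.43%), PC2 0.4257 (42.57%);  cumulative: 0.5743, 1


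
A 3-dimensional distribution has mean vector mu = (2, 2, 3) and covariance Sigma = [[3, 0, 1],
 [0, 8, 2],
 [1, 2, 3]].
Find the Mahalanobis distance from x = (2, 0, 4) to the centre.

Step 1 — centre the observation: (x - mu) = (0, -2, 1).

Step 2 — invert Sigma (cofactor / det for 3×3, or solve directly):
  Sigma^{-1} = [[0.3846, 0.0385, -0.1538],
 [0.0385, 0.1538, -0.1154],
 [-0.1538, -0.1154, 0.4615]].

Step 3 — form the quadratic (x - mu)^T · Sigma^{-1} · (x - mu):
  Sigma^{-1} · (x - mu) = (-0.2308, -0.4231, 0.6923).
  (x - mu)^T · [Sigma^{-1} · (x - mu)] = (0)·(-0.2308) + (-2)·(-0.4231) + (1)·(0.6923) = 1.5385.

Step 4 — take square root: d = √(1.5385) ≈ 1.2403.

d(x, mu) = √(1.5385) ≈ 1.2403


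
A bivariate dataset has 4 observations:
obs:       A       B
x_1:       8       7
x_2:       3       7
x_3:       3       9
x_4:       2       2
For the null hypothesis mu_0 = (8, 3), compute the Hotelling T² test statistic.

Step 1 — sample mean vector:
  mean(A) = (8 + 3 + 3 + 2) / 4 = 16/4 = 4
  mean(B) = (7 + 7 + 9 + 2) / 4 = 25/4 = 6.25
  x̄ = (4, 6.25),  deviation x̄ - mu_0 = (4, 6.25) - (8, 3) = (-4, 3.25).

Step 2 — sample covariance matrix, S[i,j] = (1/(n-1)) · Σ_k (x_{k,i} - mean_i) · (x_{k,j} - mean_j), divisor n-1 = 3:
  S[A,A] = ((4)·(4) + (-1)·(-1) + (-1)·(-1) + (-2)·(-2)) / 3 = 22/3 = 7.3333
  S[A,B] = ((4)·(0.75) + (-1)·(0.75) + (-1)·(2.75) + (-2)·(-4.25)) / 3 = 8/3 = 2.6667
  S[B,B] = ((0.75)·(0.75) + (0.75)·(0.75) + (2.75)·(2.75) + (-4.25)·(-4.25)) / 3 = 26.75/3 = 8.9167
  S = [[7.3333, 2.6667],
 [2.6667, 8.9167]].

Step 3 — invert S. det(S) = 7.3333·8.9167 - (2.6667)² = 58.2778.
  S^{-1} = (1/det) · [[d, -b], [-b, a]] = [[0.153, -0.0458],
 [-0.0458, 0.1258]].

Step 4 — quadratic form (x̄ - mu_0)^T · S^{-1} · (x̄ - mu_0):
  S^{-1} · (x̄ - mu_0) = (-0.7607, 0.592),
  (x̄ - mu_0)^T · [...] = (-4)·(-0.7607) + (3.25)·(0.592) = 4.9669.

Step 5 — scale by n: T² = 4 · 4.9669 = 19.8675.

T² ≈ 19.8675


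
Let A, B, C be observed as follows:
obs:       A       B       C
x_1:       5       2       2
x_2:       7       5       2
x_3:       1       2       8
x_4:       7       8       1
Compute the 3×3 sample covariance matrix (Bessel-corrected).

Step 1 — column means:
  mean(A) = (5 + 7 + 1 + 7) / 4 = 20/4 = 5
  mean(B) = (2 + 5 + 2 + 8) / 4 = 17/4 = 4.25
  mean(C) = (2 + 2 + 8 + 1) / 4 = 13/4 = 3.25

Step 2 — sample covariance S[i,j] = (1/(n-1)) · Σ_k (x_{k,i} - mean_i) · (x_{k,j} - mean_j), with n-1 = 3.
  S[A,A] = ((0)·(0) + (2)·(2) + (-4)·(-4) + (2)·(2)) / 3 = 24/3 = 8
  S[A,B] = ((0)·(-2.25) + (2)·(0.75) + (-4)·(-2.25) + (2)·(3.75)) / 3 = 18/3 = 6
  S[A,C] = ((0)·(-1.25) + (2)·(-1.25) + (-4)·(4.75) + (2)·(-2.25)) / 3 = -26/3 = -8.6667
  S[B,B] = ((-2.25)·(-2.25) + (0.75)·(0.75) + (-2.25)·(-2.25) + (3.75)·(3.75)) / 3 = 24.75/3 = 8.25
  S[B,C] = ((-2.25)·(-1.25) + (0.75)·(-1.25) + (-2.25)·(4.75) + (3.75)·(-2.25)) / 3 = -17.25/3 = -5.75
  S[C,C] = ((-1.25)·(-1.25) + (-1.25)·(-1.25) + (4.75)·(4.75) + (-2.25)·(-2.25)) / 3 = 30.75/3 = 10.25

S is symmetric (S[j,i] = S[i,j]). Assembling:

S = [[8, 6, -8.6667],
 [6, 8.25, -5.75],
 [-8.6667, -5.75, 10.25]]


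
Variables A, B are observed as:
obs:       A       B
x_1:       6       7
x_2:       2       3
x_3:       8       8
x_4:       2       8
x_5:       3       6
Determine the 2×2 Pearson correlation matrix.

Step 1 — column means:
  mean(A) = (6 + 2 + 8 + 2 + 3) / 5 = 21/5 = 4.2
  mean(B) = (7 + 3 + 8 + 8 + 6) / 5 = 32/5 = 6.4

Step 2 — sample variances and covariances s[i,j] = (1/(n-1)) · Σ_k (x_{k,i} - mean_i) · (x_{k,j} - mean_j), with n-1 = 4:
  s[A,A] = ((1.8)·(1.8) + (-2.2)·(-2.2) + (3.8)·(3.8) + (-2.2)·(-2.2) + (-1.2)·(-1.2)) / 4 = 28.8/4 = 7.2
  s[A,B] = ((1.8)·(0.6) + (-2.2)·(-3.4) + (3.8)·(1.6) + (-2.2)·(1.6) + (-1.2)·(-0.4)) / 4 = 11.6/4 = 2.9
  s[B,B] = ((0.6)·(0.6) + (-3.4)·(-3.4) + (1.6)·(1.6) + (1.6)·(1.6) + (-0.4)·(-0.4)) / 4 = 17.2/4 = 4.3
  Sample standard deviations s_i = √(s[i,i]):
  s(A) = √(7.2) = 2.6833
  s(B) = √(4.3) = 2.0736

Step 3 — r_{ij} = s_{ij} / (s_i · s_j):
  r[A,A] = 1 (diagonal).
  r[A,B] = 2.9 / (2.6833 · 2.0736) = 2.9 / 5.5642 = 0.5212
  r[B,B] = 1 (diagonal).

R is symmetric with unit diagonal. Assembling:

R = [[1, 0.5212],
 [0.5212, 1]]


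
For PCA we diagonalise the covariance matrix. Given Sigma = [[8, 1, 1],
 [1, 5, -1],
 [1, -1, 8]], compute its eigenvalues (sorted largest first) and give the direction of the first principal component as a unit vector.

Step 1 — characteristic polynomial p(λ) = det(λI - Sigma) = λ³ - tr·λ² + c_1·λ - det, where tr = trace, c_1 = sum of the principal 2×2 minors, det = det(Sigma):
  tr = 8 + 5 + 8 = 21,
  c_1 = (8·5 - (1)²) + (8·8 - (1)²) + (5·8 - (-1)²) = 39 + 63 + 39 = 141,
  det = 8·(5·8 - (-1)²) - (1)·((1)·8 - (-1)·(1)) + (1)·((1)·(-1) - 5·(1)) = 8·(39) - (1)·(9) + (1)·(-6) = 297.
  So p(λ) = λ³ - 21λ² + 141λ - 297.
Step 2 — look for an integer root (rational root theorem: any rational root is an integer divisor of 297). Testing λ = 9:
  p(9) = 729 - 1701 + 1269 - 297 = 0  ✓
  Dividing out (λ - 9): p(λ) = (λ - 9)(λ² - 12λ + 33).
Step 3 — remaining eigenvalues from the quadratic λ² - 12λ + 33 = 0:
  Δ = 12² - 4·33 = 144 - 132 = 12,  λ = (12 ± √12)/2 = (12 ± 3.4641)/2 ≈ 7.7321 or 4.2679.
  Sorted: λ_1 = 9,  λ_2 = 7.7321,  λ_3 = 4.2679  (check: sum = 21 = tr ✓).

Step 4 — unit eigenvector for λ_1 = 9: v spans the null space of (Sigma - λ_1 I), whose rows are
  r_1 = (-1, 1, 1),  r_2 = (1, -4, -1),  r_3 = (1, -1, -1).
  v is orthogonal to every row, so take v ∝ r_1 × r_2 = ((1)·(-1) - (1)·(-4), (1)·(1) - (-1)·(-1), (-1)·(-4) - (1)·(1)) = (3, 0, 3).
  Rescale (divide by 3): u = (1, 0, 1).
  ||u|| = √((1)² + (0)² + (1)²) = √(2) ≈ 1.4142,  v_1 = u/||u|| ≈ (0.7071, 0, 0.7071) (||v_1|| = 1).

λ_1 = 9,  λ_2 = 7.7321,  λ_3 = 4.2679;  v_1 ≈ (0.7071, 0, 0.7071)


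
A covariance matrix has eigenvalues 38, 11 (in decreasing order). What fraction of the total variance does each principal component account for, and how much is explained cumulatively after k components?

Step 1 — total variance = trace(Sigma) = Σ λ_i = 38 + 11 = 49.

Step 2 — fraction explained by component i = λ_i / Σ λ:
  PC1: 38/49 = 0.7755
  PC2: 11/49 = 0.2245

Step 3 — cumulative fraction after k components = (λ_1 + ... + λ_k) / Σ λ:
  k = 1: 38/49 = 0.7755
  k = 2: (38 + 11)/49 = 49/49 = 1

Summary (fraction, with percent):

explained: PC1 0.7755 (77.55%), PC2 0.2245 (22.45%);  cumulative: 0.7755, 1


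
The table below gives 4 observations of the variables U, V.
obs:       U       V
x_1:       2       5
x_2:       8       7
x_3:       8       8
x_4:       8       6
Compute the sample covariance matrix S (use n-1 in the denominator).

Step 1 — column means:
  mean(U) = (2 + 8 + 8 + 8) / 4 = 26/4 = 6.5
  mean(V) = (5 + 7 + 8 + 6) / 4 = 26/4 = 6.5

Step 2 — sample covariance S[i,j] = (1/(n-1)) · Σ_k (x_{k,i} - mean_i) · (x_{k,j} - mean_j), with n-1 = 3.
  S[U,U] = ((-4.5)·(-4.5) + (1.5)·(1.5) + (1.5)·(1.5) + (1.5)·(1.5)) / 3 = 27/3 = 9
  S[U,V] = ((-4.5)·(-1.5) + (1.5)·(0.5) + (1.5)·(1.5) + (1.5)·(-0.5)) / 3 = 9/3 = 3
  S[V,V] = ((-1.5)·(-1.5) + (0.5)·(0.5) + (1.5)·(1.5) + (-0.5)·(-0.5)) / 3 = 5/3 = 1.6667

S is symmetric (S[j,i] = S[i,j]). Assembling:

S = [[9, 3],
 [3, 1.6667]]


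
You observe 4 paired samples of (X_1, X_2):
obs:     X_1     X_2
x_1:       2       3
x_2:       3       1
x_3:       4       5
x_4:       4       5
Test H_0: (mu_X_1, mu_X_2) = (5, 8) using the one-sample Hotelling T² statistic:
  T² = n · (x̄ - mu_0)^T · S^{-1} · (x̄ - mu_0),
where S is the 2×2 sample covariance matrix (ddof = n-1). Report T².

Step 1 — sample mean vector:
  mean(X_1) = (2 + 3 + 4 + 4) / 4 = 13/4 = 3.25
  mean(X_2) = (3 + 1 + 5 + 5) / 4 = 14/4 = 3.5
  x̄ = (3.25, 3.5),  deviation x̄ - mu_0 = (3.25, 3.5) - (5, 8) = (-1.75, -4.5).

Step 2 — sample covariance matrix, S[i,j] = (1/(n-1)) · Σ_k (x_{k,i} - mean_i) · (x_{k,j} - mean_j), divisor n-1 = 3:
  S[X_1,X_1] = ((-1.25)·(-1.25) + (-0.25)·(-0.25) + (0.75)·(0.75) + (0.75)·(0.75)) / 3 = 2.75/3 = 0.9167
  S[X_1,X_2] = ((-1.25)·(-0.5) + (-0.25)·(-2.5) + (0.75)·(1.5) + (0.75)·(1.5)) / 3 = 3.5/3 = 1.1667
  S[X_2,X_2] = ((-0.5)·(-0.5) + (-2.5)·(-2.5) + (1.5)·(1.5) + (1.5)·(1.5)) / 3 = 11/3 = 3.6667
  S = [[0.9167, 1.1667],
 [1.1667, 3.6667]].

Step 3 — invert S. det(S) = 0.9167·3.6667 - (1.1667)² = 2.
  S^{-1} = (1/det) · [[d, -b], [-b, a]] = [[1.8333, -0.5833],
 [-0.5833, 0.4583]].

Step 4 — quadratic form (x̄ - mu_0)^T · S^{-1} · (x̄ - mu_0):
  S^{-1} · (x̄ - mu_0) = (-0.5833, -1.0417),
  (x̄ - mu_0)^T · [...] = (-1.75)·(-0.5833) + (-4.5)·(-1.0417) = 5.7083.

Step 5 — scale by n: T² = 4 · 5.7083 = 22.8333.

T² ≈ 22.8333


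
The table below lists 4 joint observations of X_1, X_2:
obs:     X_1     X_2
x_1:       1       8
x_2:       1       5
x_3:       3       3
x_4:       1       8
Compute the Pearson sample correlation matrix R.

Step 1 — column means:
  mean(X_1) = (1 + 1 + 3 + 1) / 4 = 6/4 = 1.5
  mean(X_2) = (8 + 5 + 3 + 8) / 4 = 24/4 = 6

Step 2 — sample variances and covariances s[i,j] = (1/(n-1)) · Σ_k (x_{k,i} - mean_i) · (x_{k,j} - mean_j), with n-1 = 3:
  s[X_1,X_1] = ((-0.5)·(-0.5) + (-0.5)·(-0.5) + (1.5)·(1.5) + (-0.5)·(-0.5)) / 3 = 3/3 = 1
  s[X_1,X_2] = ((-0.5)·(2) + (-0.5)·(-1) + (1.5)·(-3) + (-0.5)·(2)) / 3 = -6/3 = -2
  s[X_2,X_2] = ((2)·(2) + (-1)·(-1) + (-3)·(-3) + (2)·(2)) / 3 = 18/3 = 6
  Sample standard deviations s_i = √(s[i,i]):
  s(X_1) = √(1) = 1
  s(X_2) = √(6) = 2.4495

Step 3 — r_{ij} = s_{ij} / (s_i · s_j):
  r[X_1,X_1] = 1 (diagonal).
  r[X_1,X_2] = -2 / (1 · 2.4495) = -2 / 2.4495 = -0.8165
  r[X_2,X_2] = 1 (diagonal).

R is symmetric with unit diagonal. Assembling:

R = [[1, -0.8165],
 [-0.8165, 1]]


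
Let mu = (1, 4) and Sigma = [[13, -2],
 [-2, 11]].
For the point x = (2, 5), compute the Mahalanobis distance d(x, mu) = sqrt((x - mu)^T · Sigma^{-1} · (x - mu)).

Step 1 — centre the observation: (x - mu) = (1, 1).

Step 2 — invert Sigma. det(Sigma) = 13·11 - (-2)² = 139.
  Sigma^{-1} = (1/det) · [[d, -b], [-b, a]] = [[0.0791, 0.0144],
 [0.0144, 0.0935]].

Step 3 — form the quadratic (x - mu)^T · Sigma^{-1} · (x - mu):
  Sigma^{-1} · (x - mu) = (0.0935, 0.1079).
  (x - mu)^T · [Sigma^{-1} · (x - mu)] = (1)·(0.0935) + (1)·(0.1079) = 0.2014.

Step 4 — take square root: d = √(0.2014) ≈ 0.4488.

d(x, mu) = √(0.2014) ≈ 0.4488
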